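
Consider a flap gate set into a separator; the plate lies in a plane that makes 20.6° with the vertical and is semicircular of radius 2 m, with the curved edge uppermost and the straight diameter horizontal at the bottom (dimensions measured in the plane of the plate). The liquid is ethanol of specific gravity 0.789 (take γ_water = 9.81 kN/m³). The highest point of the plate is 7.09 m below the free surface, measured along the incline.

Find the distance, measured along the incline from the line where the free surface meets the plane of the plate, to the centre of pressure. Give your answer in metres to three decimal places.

γ = 0.789 × 9.81 = 7.74009 kN/m³.
The plate makes 20.6° with the vertical, i.e. θ = 90° − 20.6° = 69.4° to the horizontal. Measuring y along the incline from the free-surface line, vertical depth h = y·sinθ with sinθ = 0.936060.
The centroid lies 4r/(3π) = 0.848826 m above the diameter, so r − 4r/(3π) = 2 − 0.848826 = 1.15117 m below the topmost point, so y_c = 7.09 + 1.15117 = 8.24117 m and h_c = 8.24117 × 0.936060 = 7.71423 m.
A = πr²/2 = π × 2²/2 = 6.28319 m².
Resultant F = γ·h_c·A = 7.74009 × 7.71423 × 6.28319 = 375.162 kN.
I_c = (π/8 − 8/(9π))·r⁴ = 0.109757 × 2⁴ = 1.75611 m⁴.
Centre of pressure: y_p = y_c + I_c/(y_c·A) = 8.24117 + 1.75611/(8.24117 × 6.28319) = 8.24117 + 0.0339143 = 8.27508 m along the plane.

y_p = 8.275 m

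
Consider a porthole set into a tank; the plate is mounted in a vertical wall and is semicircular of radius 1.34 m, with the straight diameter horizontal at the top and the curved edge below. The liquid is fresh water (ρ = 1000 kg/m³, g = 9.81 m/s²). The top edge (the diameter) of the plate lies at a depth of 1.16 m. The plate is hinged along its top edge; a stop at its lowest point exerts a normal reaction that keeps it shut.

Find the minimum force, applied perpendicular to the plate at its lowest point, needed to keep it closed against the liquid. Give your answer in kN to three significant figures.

P ≈ 22.9 kN

γ = ρg = 1000 × 9.81 = 9810 N/m³ = 9.81 kN/m³.
The centroid of a semicircle lies 4r/(3π) = 0.568714 m from the diameter, here below the top edge, so the centroid depth is h_c = 1.16 + 0.568714 = 1.72871 m.
A = πr²/2 = π × 1.34²/2 = 2.82052 m².
Resultant F = γ·h_c·A = 9.81 × 1.72871 × 2.82052 = 47.8322 kN.
I_c = (π/8 − 8/(9π))·r⁴ = 0.109757 × 1.34⁴ = 0.353876 m⁴.
Centre of pressure: y_p = y_c + I_c/(y_c·A) = 1.72871 + 0.353876/(1.72871 × 2.82052) = 1.72871 + 0.0725771 = 1.80129 m along the plane.
The resultant acts 0.568714 + 0.0725771 = 0.641291 m (along the plate) below the hinge at the top edge, so the moment about the hinge is M = F × 0.641291 = 47.8322 × 0.641291 = 30.6744 kN·m.
A normal force at the bottom, 1.34 m from the hinge, must supply this moment: P = 30.6744/1.34 = 22.8913 kN.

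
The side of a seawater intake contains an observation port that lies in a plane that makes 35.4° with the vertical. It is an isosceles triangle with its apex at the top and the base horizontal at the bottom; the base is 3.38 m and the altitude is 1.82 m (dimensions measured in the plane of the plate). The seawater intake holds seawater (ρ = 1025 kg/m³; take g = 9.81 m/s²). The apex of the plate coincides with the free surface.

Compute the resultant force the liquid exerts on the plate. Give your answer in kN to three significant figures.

γ = ρg = 1025 × 9.81 / 1000 = 10.05525 kN/m³.
The plate makes 35.4° with the vertical, i.e. θ = 90° − 35.4° = 54.6° to the horizontal. Measuring y along the incline from the free-surface line, vertical depth h = y·sinθ with sinθ = 0.815128.
With the apex up, the centroid sits 2h/3 = 2 × 1.82/3 = 1.21333 m below the apex, so y_c = 1.21333 m and h_c = 1.21333 × 0.815128 = 0.989019 m.
A = ½ × 3.38 × 1.82 = 3.0758 m².
Resultant F = γ·h_c·A = 10.05525 × 0.989019 × 3.0758 = 30.5883 kN.

F ≈ 30.6 kN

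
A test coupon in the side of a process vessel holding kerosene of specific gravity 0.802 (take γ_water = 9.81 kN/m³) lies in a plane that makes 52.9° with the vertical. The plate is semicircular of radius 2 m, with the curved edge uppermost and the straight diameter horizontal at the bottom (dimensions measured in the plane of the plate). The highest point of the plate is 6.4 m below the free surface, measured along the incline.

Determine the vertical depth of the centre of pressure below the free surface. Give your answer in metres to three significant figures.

h_p = 4.58 m

γ = 0.802 × 9.81 = 7.86762 kN/m³.
The plate makes 52.9° with the vertical, i.e. θ = 90° − 52.9° = 37.1° to the horizontal. Measuring y along the incline from the free-surface line, vertical depth h = y·sinθ with sinθ = 0.603208.
The centroid lies 4r/(3π) = 0.848826 m above the diameter, so r − 4r/(3π) = 2 − 0.848826 = 1.15117 m below the topmost point, so y_c = 6.4 + 1.15117 = 7.55117 m and h_c = 7.55117 × 0.603208 = 4.55493 m.
A = πr²/2 = π × 2²/2 = 6.28319 m².
Resultant F = γ·h_c·A = 7.86762 × 4.55493 × 6.28319 = 225.167 kN.
I_c = (π/8 − 8/(9π))·r⁴ = 0.109757 × 2⁴ = 1.75611 m⁴.
Centre of pressure: y_p = y_c + I_c/(y_c·A) = 7.55117 + 1.75611/(7.55117 × 6.28319) = 7.55117 + 0.0370133 = 7.58818 m along the plane.
Vertically, h_p = y_p·sinθ = 7.58818 × 0.603208 = 4.57725 m.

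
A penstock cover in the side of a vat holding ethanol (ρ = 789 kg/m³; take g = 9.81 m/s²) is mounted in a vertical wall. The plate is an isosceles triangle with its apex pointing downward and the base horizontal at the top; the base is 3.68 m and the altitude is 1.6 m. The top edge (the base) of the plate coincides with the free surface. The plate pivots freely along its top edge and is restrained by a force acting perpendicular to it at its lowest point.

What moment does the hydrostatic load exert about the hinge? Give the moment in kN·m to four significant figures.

M ≈ 9.722 kN·m

γ = ρg = 789 × 9.81 / 1000 = 7.74009 kN/m³.
With the apex down, the centroid sits h/3 = 1.6/3 = 0.533333 m below the base (the top edge), so the centroid depth is h_c = 0.533333 m.
A = ½ × 3.68 × 1.6 = 2.944 m².
Resultant F = γ·h_c·A = 7.74009 × 0.533333 × 2.944 = 12.153 kN.
I_c = b·h³/36 = 3.68 × 1.6³/36 = 0.418702 m⁴.
Centre of pressure: y_p = y_c + I_c/(y_c·A) = 0.533333 + 0.418702/(0.533333 × 2.944) = 0.533333 + 0.266667 = 0.8 m along the plane.
The resultant acts 0.533333 + 0.266667 = 0.8 m (along the plate) below the hinge at the top edge, so the moment about the hinge is M = F × 0.8 = 12.153 × 0.8 = 9.7224 kN·m.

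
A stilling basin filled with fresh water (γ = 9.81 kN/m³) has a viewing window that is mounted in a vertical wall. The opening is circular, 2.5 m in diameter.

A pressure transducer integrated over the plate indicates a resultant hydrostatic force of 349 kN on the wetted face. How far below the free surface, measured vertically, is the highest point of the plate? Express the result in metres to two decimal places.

γ = 9.81 kN/m³.
A = π(1.25)² = 4.90874 m².
From F = γ·h_c·A, the centroid depth is h_c = 349/(9.81 × 4.90874) = 7.24747 m.
The centroid is at the centre, 1.25 m below the top of the plate, so the highest point sits at h_top = 7.24747 − 1.25 = 5.99747 m below the surface.

d_top ≈ 6.00 m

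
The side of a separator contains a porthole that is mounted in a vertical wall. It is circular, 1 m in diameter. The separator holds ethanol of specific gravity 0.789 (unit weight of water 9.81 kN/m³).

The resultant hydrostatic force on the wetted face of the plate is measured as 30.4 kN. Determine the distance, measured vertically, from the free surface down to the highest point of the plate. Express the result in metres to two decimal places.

γ = 0.789 × 9.81 = 7.74009 kN/m³.
A = π(0.5)² = 0.785398 m².
From F = γ·h_c·A, the centroid depth is h_c = 30.4/(7.74009 × 0.785398) = 5.00078 m.
The centroid is at the centre, 0.5 m below the top of the plate, so the highest point sits at h_top = 5.00078 − 0.5 = 4.50078 m below the surface.

d_top ≈ 4.50 m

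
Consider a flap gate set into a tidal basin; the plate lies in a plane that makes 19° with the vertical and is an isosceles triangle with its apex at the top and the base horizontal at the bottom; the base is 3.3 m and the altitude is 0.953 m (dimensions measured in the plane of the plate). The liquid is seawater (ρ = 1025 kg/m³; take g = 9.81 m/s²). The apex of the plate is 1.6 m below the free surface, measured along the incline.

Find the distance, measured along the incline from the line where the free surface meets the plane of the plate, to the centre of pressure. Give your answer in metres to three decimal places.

y_p = 2.258 m

γ = ρg = 1025 × 9.81 / 1000 = 10.05525 kN/m³.
The plate makes 19° with the vertical, i.e. θ = 90° − 19° = 71° to the horizontal. Measuring y along the incline from the free-surface line, vertical depth h = y·sinθ with sinθ = 0.945519.
With the apex up, the centroid sits 2h/3 = 2 × 0.953/3 = 0.635333 m below the apex, so y_c = 1.6 + 0.635333 = 2.23533 m and h_c = 2.23533 × 0.945519 = 2.11355 m.
A = ½ × 3.3 × 0.953 = 1.57245 m².
Resultant F = γ·h_c·A = 10.05525 × 2.11355 × 1.57245 = 33.4181 kN.
I_c = b·h³/36 = 3.3 × 0.953³/36 = 0.0793396 m⁴.
Centre of pressure: y_p = y_c + I_c/(y_c·A) = 2.23533 + 0.0793396/(2.23533 × 1.57245) = 2.23533 + 0.0225721 = 2.2579 m along the plane.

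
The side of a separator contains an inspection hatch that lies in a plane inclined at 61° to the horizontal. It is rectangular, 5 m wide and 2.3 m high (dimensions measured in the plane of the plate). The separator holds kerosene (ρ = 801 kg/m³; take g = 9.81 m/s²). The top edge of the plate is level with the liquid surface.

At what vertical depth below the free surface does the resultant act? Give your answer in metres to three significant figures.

h_p = 1.34 m

γ = ρg = 801 × 9.81 / 1000 = 7.85781 kN/m³.
Let θ = 61° be the plate's angle to the horizontal; measure y along the incline from where the plane meets the free surface. Vertical depth h = y·sinθ with sinθ = 0.874620.
The centroid lies 2.3/2 = 1.15 m below the top edge, so y_c = 1.15 m and h_c = 1.15 × 0.874620 = 1.00581 m.
A = 5 × 2.3 = 11.5 m².
Resultant F = γ·h_c·A = 7.85781 × 1.00581 × 11.5 = 90.8898 kN.
I_c = b·h³/12 = 5 × 2.3³/12 = 5.06958 m⁴.
Centre of pressure: y_p = y_c + I_c/(y_c·A) = 1.15 + 5.06958/(1.15 × 11.5) = 1.15 + 0.383333 = 1.53333 m along the plane.
Vertically, h_p = y_p·sinθ = 1.53333 × 0.874620 = 1.34108 m.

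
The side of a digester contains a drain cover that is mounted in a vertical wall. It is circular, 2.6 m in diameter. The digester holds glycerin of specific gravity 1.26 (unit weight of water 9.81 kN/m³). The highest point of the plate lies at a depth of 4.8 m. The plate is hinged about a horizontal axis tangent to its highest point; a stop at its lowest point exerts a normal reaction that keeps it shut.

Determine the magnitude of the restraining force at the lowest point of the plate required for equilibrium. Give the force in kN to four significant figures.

γ = 1.26 × 9.81 = 12.3606 kN/m³.
The centroid is at the centre, 1.3 m below the top of the plate, so the centroid depth is h_c = 4.8 + 1.3 = 6.1 m.
A = π(1.3)² = 5.30929 m².
Resultant F = γ·h_c·A = 12.3606 × 6.1 × 5.30929 = 400.319 kN.
I_c = πr⁴/4 = π × 1.3⁴/4 = 2.24318 m⁴.
Centre of pressure: y_p = y_c + I_c/(y_c·A) = 6.1 + 2.24318/(6.1 × 5.30929) = 6.1 + 0.0692624 = 6.16926 m along the plane.
The resultant acts 1.3 + 0.0692624 = 1.36926 m (along the plate) below the hinge at the top edge, so the moment about the hinge is M = F × 1.36926 = 400.319 × 1.36926 = 548.141 kN·m.
A normal force at the bottom, 2.6 m from the hinge, must supply this moment: P = 548.141/2.6 = 210.823 kN.

P ≈ 210.8 kN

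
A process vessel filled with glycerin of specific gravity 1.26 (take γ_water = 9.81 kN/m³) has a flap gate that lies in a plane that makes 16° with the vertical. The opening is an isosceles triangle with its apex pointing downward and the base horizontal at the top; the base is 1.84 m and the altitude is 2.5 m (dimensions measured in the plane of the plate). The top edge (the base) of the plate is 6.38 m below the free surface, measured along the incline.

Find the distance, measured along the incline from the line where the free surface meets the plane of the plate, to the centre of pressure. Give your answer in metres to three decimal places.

γ = 1.26 × 9.81 = 12.3606 kN/m³.
The plate makes 16° with the vertical, i.e. θ = 90° − 16° = 74° to the horizontal. Measuring y along the incline from the free-surface line, vertical depth h = y·sinθ with sinθ = 0.961262.
With the apex down, the centroid sits h/3 = 2.5/3 = 0.833333 m below the base (the top edge), so y_c = 6.38 + 0.833333 = 7.21333 m and h_c = 7.21333 × 0.961262 = 6.9339 m.
A = ½ × 1.84 × 2.5 = 2.3 m².
Resultant F = γ·h_c·A = 12.3606 × 6.9339 × 2.3 = 197.126 kN.
I_c = b·h³/36 = 1.84 × 2.5³/36 = 0.798611 m⁴.
Centre of pressure: y_p = y_c + I_c/(y_c·A) = 7.21333 + 0.798611/(7.21333 × 2.3) = 7.21333 + 0.0481362 = 7.26147 m along the plane.

y_p = 7.261 m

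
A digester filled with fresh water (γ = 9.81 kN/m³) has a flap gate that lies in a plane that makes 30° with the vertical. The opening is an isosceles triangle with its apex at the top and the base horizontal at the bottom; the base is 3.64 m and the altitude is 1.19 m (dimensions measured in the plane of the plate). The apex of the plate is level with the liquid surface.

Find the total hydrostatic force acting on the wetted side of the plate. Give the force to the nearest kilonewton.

F ≈ 15 kN

γ = 9.81 kN/m³.
The plate makes 30° with the vertical, i.e. θ = 90° − 30° = 60° to the horizontal. Measuring y along the incline from the free-surface line, vertical depth h = y·sinθ with sinθ = 0.866025.
With the apex up, the centroid sits 2h/3 = 2 × 1.19/3 = 0.793333 m below the apex, so y_c = 0.793333 m and h_c = 0.793333 × 0.866025 = 0.687046 m.
A = ½ × 3.64 × 1.19 = 2.1658 m².
Resultant F = γ·h_c·A = 9.81 × 0.687046 × 2.1658 = 14.5973 kN.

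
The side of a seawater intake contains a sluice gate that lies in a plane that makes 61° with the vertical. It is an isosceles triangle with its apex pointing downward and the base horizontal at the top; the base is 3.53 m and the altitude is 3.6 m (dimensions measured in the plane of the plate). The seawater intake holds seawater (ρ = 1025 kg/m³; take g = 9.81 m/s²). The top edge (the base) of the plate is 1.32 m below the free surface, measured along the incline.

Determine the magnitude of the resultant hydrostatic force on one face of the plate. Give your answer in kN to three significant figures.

γ = ρg = 1025 × 9.81 / 1000 = 10.05525 kN/m³.
The plate makes 61° with the vertical, i.e. θ = 90° − 61° = 29° to the horizontal. Measuring y along the incline from the free-surface line, vertical depth h = y·sinθ with sinθ = 0.484810.
With the apex down, the centroid sits h/3 = 3.6/3 = 1.2 m below the base (the top edge), so y_c = 1.32 + 1.2 = 2.52 m and h_c = 2.52 × 0.484810 = 1.22172 m.
A = ½ × 3.53 × 3.6 = 6.354 m².
Resultant F = γ·h_c·A = 10.05525 × 1.22172 × 6.354 = 78.057 kN.

F ≈ 78.1 kN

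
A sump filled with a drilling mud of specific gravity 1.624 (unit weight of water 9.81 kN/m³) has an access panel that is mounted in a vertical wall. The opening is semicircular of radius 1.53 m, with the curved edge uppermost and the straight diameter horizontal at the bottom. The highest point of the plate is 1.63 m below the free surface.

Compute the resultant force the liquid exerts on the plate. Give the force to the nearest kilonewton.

F ≈ 147 kN

γ = 1.624 × 9.81 = 15.93144 kN/m³.
The centroid lies 4r/(3π) = 0.649352 m above the diameter, so r − 4r/(3π) = 1.53 − 0.649352 = 0.880648 m below the topmost point, so the centroid depth is h_c = 1.63 + 0.880648 = 2.51065 m.
A = πr²/2 = π × 1.53²/2 = 3.67708 m².
Resultant F = γ·h_c·A = 15.93144 × 2.51065 × 3.67708 = 147.077 kN.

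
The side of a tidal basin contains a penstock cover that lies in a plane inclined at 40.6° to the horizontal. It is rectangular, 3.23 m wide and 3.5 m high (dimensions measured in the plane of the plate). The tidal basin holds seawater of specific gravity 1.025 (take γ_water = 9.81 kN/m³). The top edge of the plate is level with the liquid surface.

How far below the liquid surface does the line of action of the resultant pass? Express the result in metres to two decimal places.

h_p = 1.52 m

γ = 1.025 × 9.81 = 10.05525 kN/m³.
Let θ = 40.6° be the plate's angle to the horizontal; measure y along the incline from where the plane meets the free surface. Vertical depth h = y·sinθ with sinθ = 0.650774.
The centroid lies 3.5/2 = 1.75 m below the top edge, so y_c = 1.75 m and h_c = 1.75 × 0.650774 = 1.13885 m.
A = 3.23 × 3.5 = 11.305 m².
Resultant F = γ·h_c·A = 10.05525 × 1.13885 × 11.305 = 129.458 kN.
I_c = b·h³/12 = 3.23 × 3.5³/12 = 11.5405 m⁴.
Centre of pressure: y_p = y_c + I_c/(y_c·A) = 1.75 + 11.5405/(1.75 × 11.305) = 1.75 + 0.583332 = 2.33333 m along the plane.
Vertically, h_p = y_p·sinθ = 2.33333 × 0.650774 = 1.51847 m.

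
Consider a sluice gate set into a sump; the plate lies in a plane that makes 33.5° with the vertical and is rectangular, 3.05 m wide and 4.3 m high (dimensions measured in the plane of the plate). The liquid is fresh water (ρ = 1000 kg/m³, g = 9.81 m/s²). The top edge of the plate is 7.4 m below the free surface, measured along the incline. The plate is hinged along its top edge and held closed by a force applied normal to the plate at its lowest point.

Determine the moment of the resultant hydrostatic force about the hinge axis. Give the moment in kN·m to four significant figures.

γ = ρg = 1000 × 9.81 = 9810 N/m³ = 9.81 kN/m³.
The plate makes 33.5° with the vertical, i.e. θ = 90° − 33.5° = 56.5° to the horizontal. Measuring y along the incline from the free-surface line, vertical depth h = y·sinθ with sinθ = 0.833886.
The centroid lies 4.3/2 = 2.15 m below the top edge, so y_c = 7.4 + 2.15 = 9.55 m and h_c = 9.55 × 0.833886 = 7.96361 m.
A = 3.05 × 4.3 = 13.115 m².
Resultant F = γ·h_c·A = 9.81 × 7.96361 × 13.115 = 1024.58 kN.
I_c = b·h³/12 = 3.05 × 4.3³/12 = 20.208 m⁴.
Centre of pressure: y_p = y_c + I_c/(y_c·A) = 9.55 + 20.208/(9.55 × 13.115) = 9.55 + 0.161344 = 9.71134 m along the plane.
The resultant acts 2.15 + 0.161344 = 2.31134 m (along the plate) below the hinge at the top edge, so the moment about the hinge is M = F × 2.31134 = 1024.58 × 2.31134 = 2368.15 kN·m.

M ≈ 2368 kN·m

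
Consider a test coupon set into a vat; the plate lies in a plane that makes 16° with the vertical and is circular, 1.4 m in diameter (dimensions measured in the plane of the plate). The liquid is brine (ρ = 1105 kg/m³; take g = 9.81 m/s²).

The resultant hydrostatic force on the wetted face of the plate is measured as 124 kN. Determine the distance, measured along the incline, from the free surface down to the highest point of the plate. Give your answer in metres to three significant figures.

y_top ≈ 7.03 m

γ = ρg = 1105 × 9.81 / 1000 = 10.84005 kN/m³.
A = π(0.7)² = 1.53938 m².
From F = γ·h_c·A, the centroid depth is h_c = 124/(10.84005 × 1.53938) = 7.43095 m.
The plate makes 16° with the vertical, i.e. θ = 90° − 16° = 74° to the horizontal. Measuring y along the incline from the free-surface line, vertical depth h = y·sinθ with sinθ = 0.961262.
Along the incline, y_c = h_c/sinθ = 7.43095/0.961262 = 7.73041 m.
The centroid is at the centre, 0.7 m below the top of the plate, so the highest point sits at y_top = 7.73041 − 0.7 = 7.03041 m along the incline.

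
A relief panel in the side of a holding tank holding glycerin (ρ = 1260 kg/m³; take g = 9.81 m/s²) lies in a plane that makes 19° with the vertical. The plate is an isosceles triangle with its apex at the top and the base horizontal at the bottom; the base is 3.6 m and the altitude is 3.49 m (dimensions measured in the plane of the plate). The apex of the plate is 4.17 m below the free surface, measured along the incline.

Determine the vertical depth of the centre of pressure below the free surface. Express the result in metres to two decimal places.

h_p = 6.24 m

γ = ρg = 1260 × 9.81 / 1000 = 12.3606 kN/m³.
The plate makes 19° with the vertical, i.e. θ = 90° − 19° = 71° to the horizontal. Measuring y along the incline from the free-surface line, vertical depth h = y·sinθ with sinθ = 0.945519.
With the apex up, the centroid sits 2h/3 = 2 × 3.49/3 = 2.32667 m below the apex, so y_c = 4.17 + 2.32667 = 6.49667 m and h_c = 6.49667 × 0.945519 = 6.14272 m.
A = ½ × 3.6 × 3.49 = 6.282 m².
Resultant F = γ·h_c·A = 12.3606 × 6.14272 × 6.282 = 476.978 kN.
I_c = b·h³/36 = 3.6 × 3.49³/36 = 4.25085 m⁴.
Centre of pressure: y_p = y_c + I_c/(y_c·A) = 6.49667 + 4.25085/(6.49667 × 6.282) = 6.49667 + 0.104157 = 6.60083 m along the plane.
Vertically, h_p = y_p·sinθ = 6.60083 × 0.945519 = 6.24121 m.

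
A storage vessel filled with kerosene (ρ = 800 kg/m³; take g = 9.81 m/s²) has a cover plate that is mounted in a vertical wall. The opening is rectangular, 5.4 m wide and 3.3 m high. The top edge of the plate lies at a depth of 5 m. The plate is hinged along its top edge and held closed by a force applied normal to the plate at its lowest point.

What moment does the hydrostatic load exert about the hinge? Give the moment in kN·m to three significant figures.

γ = ρg = 800 × 9.81 / 1000 = 7.848 kN/m³.
The centroid lies 3.3/2 = 1.65 m below the top edge, so the centroid depth is h_c = 5 + 1.65 = 6.65 m.
A = 5.4 × 3.3 = 17.82 m².
Resultant F = γ·h_c·A = 7.848 × 6.65 × 17.82 = 930.012 kN.
I_c = b·h³/12 = 5.4 × 3.3³/12 = 16.1716 m⁴.
Centre of pressure: y_p = y_c + I_c/(y_c·A) = 6.65 + 16.1716/(6.65 × 17.82) = 6.65 + 0.136466 = 6.78647 m along the plane.
The resultant acts 1.65 + 0.136466 = 1.78647 m (along the plate) below the hinge at the top edge, so the moment about the hinge is M = F × 1.78647 = 930.012 × 1.78647 = 1661.44 kN·m.

M ≈ 1660 kN·m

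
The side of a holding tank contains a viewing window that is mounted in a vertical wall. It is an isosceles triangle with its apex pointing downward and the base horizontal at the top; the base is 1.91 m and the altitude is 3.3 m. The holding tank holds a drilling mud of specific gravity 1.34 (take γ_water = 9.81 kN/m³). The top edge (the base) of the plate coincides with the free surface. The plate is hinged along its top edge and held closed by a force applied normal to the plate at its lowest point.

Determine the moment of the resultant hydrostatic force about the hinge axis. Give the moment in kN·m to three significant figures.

γ = 1.34 × 9.81 = 13.1454 kN/m³.
With the apex down, the centroid sits h/3 = 3.3/3 = 1.1 m below the base (the top edge), so the centroid depth is h_c = 1.1 m.
A = ½ × 1.91 × 3.3 = 3.1515 m².
Resultant F = γ·h_c·A = 13.1454 × 1.1 × 3.1515 = 45.5705 kN.
I_c = b·h³/36 = 1.91 × 3.3³/36 = 1.90666 m⁴.
Centre of pressure: y_p = y_c + I_c/(y_c·A) = 1.1 + 1.90666/(1.1 × 3.1515) = 1.1 + 0.550001 = 1.65 m along the plane.
The resultant acts 1.1 + 0.550001 = 1.65 m (along the plate) below the hinge at the top edge, so the moment about the hinge is M = F × 1.65 = 45.5705 × 1.65 = 75.1913 kN·m.

M ≈ 75.2 kN·m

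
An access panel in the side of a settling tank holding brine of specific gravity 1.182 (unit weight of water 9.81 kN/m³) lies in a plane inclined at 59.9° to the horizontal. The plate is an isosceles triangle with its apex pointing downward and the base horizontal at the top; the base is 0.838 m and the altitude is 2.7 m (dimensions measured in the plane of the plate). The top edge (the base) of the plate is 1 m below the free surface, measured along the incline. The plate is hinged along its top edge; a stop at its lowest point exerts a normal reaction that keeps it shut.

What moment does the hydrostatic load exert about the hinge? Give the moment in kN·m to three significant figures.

γ = 1.182 × 9.81 = 11.59542 kN/m³.
Let θ = 59.9° be the plate's angle to the horizontal; measure y along the incline from where the plane meets the free surface. Vertical depth h = y·sinθ with sinθ = 0.865151.
With the apex down, the centroid sits h/3 = 2.7/3 = 0.9 m below the base (the top edge), so y_c = 1 + 0.9 = 1.9 m and h_c = 1.9 × 0.865151 = 1.64379 m.
A = ½ × 0.838 × 2.7 = 1.1313 m².
Resultant F = γ·h_c·A = 11.59542 × 1.64379 × 1.1313 = 21.5631 kN.
I_c = b·h³/36 = 0.838 × 2.7³/36 = 0.458177 m⁴.
Centre of pressure: y_p = y_c + I_c/(y_c·A) = 1.9 + 0.458177/(1.9 × 1.1313) = 1.9 + 0.213158 = 2.11316 m along the plane.
The resultant acts 0.9 + 0.213158 = 1.11316 m (along the plate) below the hinge at the top edge, so the moment about the hinge is M = F × 1.11316 = 21.5631 × 1.11316 = 24.0032 kN·m.

M ≈ 24.0 kN·m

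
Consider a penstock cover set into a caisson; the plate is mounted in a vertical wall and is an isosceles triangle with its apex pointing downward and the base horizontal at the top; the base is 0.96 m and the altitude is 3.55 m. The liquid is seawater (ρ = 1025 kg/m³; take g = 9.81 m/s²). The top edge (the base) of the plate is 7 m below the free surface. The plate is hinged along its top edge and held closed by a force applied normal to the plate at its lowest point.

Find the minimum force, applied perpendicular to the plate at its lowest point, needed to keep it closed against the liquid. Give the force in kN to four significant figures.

γ = ρg = 1025 × 9.81 / 1000 = 10.05525 kN/m³.
With the apex down, the centroid sits h/3 = 3.55/3 = 1.18333 m below the base (the top edge), so the centroid depth is h_c = 7 + 1.18333 = 8.18333 m.
A = ½ × 0.96 × 3.55 = 1.704 m².
Resultant F = γ·h_c·A = 10.05525 × 8.18333 × 1.704 = 140.214 kN.
I_c = b·h³/36 = 0.96 × 3.55³/36 = 1.19304 m⁴.
Centre of pressure: y_p = y_c + I_c/(y_c·A) = 8.18333 + 1.19304/(8.18333 × 1.704) = 8.18333 + 0.085557 = 8.26889 m along the plane.
The resultant acts 1.18333 + 0.085557 = 1.26889 m (along the plate) below the hinge at the top edge, so the moment about the hinge is M = F × 1.26889 = 140.214 × 1.26889 = 177.916 kN·m.
A normal force at the bottom, 3.55 m from the hinge, must supply this moment: P = 177.916/3.55 = 50.1172 kN.

P ≈ 50.12 kN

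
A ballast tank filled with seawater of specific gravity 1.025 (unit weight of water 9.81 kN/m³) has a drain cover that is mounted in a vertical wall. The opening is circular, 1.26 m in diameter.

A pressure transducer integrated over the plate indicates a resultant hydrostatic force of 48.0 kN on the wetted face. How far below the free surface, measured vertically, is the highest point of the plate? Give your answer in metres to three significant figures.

γ = 1.025 × 9.81 = 10.05525 kN/m³.
A = π(0.63)² = 1.2469 m².
From F = γ·h_c·A, the centroid depth is h_c = 48.0/(10.05525 × 1.2469) = 3.82839 m.
The centroid is at the centre, 0.63 m below the top of the plate, so the highest point sits at h_top = 3.82839 − 0.63 = 3.19839 m below the surface.

d_top ≈ 3.20 m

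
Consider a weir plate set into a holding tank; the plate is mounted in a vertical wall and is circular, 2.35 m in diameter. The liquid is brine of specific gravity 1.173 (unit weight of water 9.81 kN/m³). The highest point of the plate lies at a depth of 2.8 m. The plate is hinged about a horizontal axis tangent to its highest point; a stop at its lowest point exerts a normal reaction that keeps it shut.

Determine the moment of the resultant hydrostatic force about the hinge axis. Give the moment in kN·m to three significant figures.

γ = 1.173 × 9.81 = 11.50713 kN/m³.
The centroid is at the centre, 1.175 m below the top of the plate, so the centroid depth is h_c = 2.8 + 1.175 = 3.975 m.
A = π(1.175)² = 4.33736 m².
Resultant F = γ·h_c·A = 11.50713 × 3.975 × 4.33736 = 198.394 kN.
I_c = πr⁴/4 = π × 1.175⁴/4 = 1.49707 m⁴.
Centre of pressure: y_p = y_c + I_c/(y_c·A) = 3.975 + 1.49707/(3.975 × 4.33736) = 3.975 + 0.0868319 = 4.06183 m along the plane.
The resultant acts 1.175 + 0.0868319 = 1.26183 m (along the plate) below the hinge at the top edge, so the moment about the hinge is M = F × 1.26183 = 198.394 × 1.26183 = 250.34 kN·m.

M ≈ 250 kN·m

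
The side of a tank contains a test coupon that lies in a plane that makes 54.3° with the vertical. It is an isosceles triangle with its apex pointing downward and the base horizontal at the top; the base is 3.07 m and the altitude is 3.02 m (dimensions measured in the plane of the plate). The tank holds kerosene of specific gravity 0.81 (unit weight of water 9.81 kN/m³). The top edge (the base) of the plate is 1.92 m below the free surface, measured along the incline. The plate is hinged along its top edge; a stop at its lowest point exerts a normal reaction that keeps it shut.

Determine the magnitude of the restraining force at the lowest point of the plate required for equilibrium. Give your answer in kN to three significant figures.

P ≈ 24.6 kN

γ = 0.81 × 9.81 = 7.9461 kN/m³.
The plate makes 54.3° with the vertical, i.e. θ = 90° − 54.3° = 35.7° to the horizontal. Measuring y along the incline from the free-surface line, vertical depth h = y·sinθ with sinθ = 0.583541.
With the apex down, the centroid sits h/3 = 3.02/3 = 1.00667 m below the base (the top edge), so y_c = 1.92 + 1.00667 = 2.92667 m and h_c = 2.92667 × 0.583541 = 1.70783 m.
A = ½ × 3.07 × 3.02 = 4.6357 m².
Resultant F = γ·h_c·A = 7.9461 × 1.70783 × 4.6357 = 62.9092 kN.
I_c = b·h³/36 = 3.07 × 3.02³/36 = 2.34886 m⁴.
Centre of pressure: y_p = y_c + I_c/(y_c·A) = 2.92667 + 2.34886/(2.92667 × 4.6357) = 2.92667 + 0.173128 = 3.0998 m along the plane.
The resultant acts 1.00667 + 0.173128 = 1.1798 m (along the plate) below the hinge at the top edge, so the moment about the hinge is M = F × 1.1798 = 62.9092 × 1.1798 = 74.2203 kN·m.
A normal force at the bottom, 3.02 m from the hinge, must supply this moment: P = 74.2203/3.02 = 24.5763 kN.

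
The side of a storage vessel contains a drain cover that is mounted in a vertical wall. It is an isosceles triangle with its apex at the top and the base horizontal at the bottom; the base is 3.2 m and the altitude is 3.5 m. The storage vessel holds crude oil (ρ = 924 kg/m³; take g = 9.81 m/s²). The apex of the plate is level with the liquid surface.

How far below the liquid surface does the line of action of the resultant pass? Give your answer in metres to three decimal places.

h_p = 2.625 m

γ = ρg = 924 × 9.81 / 1000 = 9.06444 kN/m³.
With the apex up, the centroid sits 2h/3 = 2 × 3.5/3 = 2.33333 m below the apex, so the centroid depth is h_c = 2.33333 m.
A = ½ × 3.2 × 3.5 = 5.6 m².
Resultant F = γ·h_c·A = 9.06444 × 2.33333 × 5.6 = 118.442 kN.
I_c = b·h³/36 = 3.2 × 3.5³/36 = 3.81111 m⁴.
Centre of pressure: y_p = y_c + I_c/(y_c·A) = 2.33333 + 3.81111/(2.33333 × 5.6) = 2.33333 + 0.291667 = 2.625 m along the plane.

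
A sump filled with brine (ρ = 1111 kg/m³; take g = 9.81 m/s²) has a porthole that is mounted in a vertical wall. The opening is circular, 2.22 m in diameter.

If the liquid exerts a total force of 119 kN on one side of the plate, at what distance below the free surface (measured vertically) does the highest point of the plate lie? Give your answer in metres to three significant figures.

d_top ≈ 1.71 m

γ = ρg = 1111 × 9.81 / 1000 = 10.89891 kN/m³.
A = π(1.11)² = 3.87076 m².
From F = γ·h_c·A, the centroid depth is h_c = 119/(10.89891 × 3.87076) = 2.82077 m.
The centroid is at the centre, 1.11 m below the top of the plate, so the highest point sits at h_top = 2.82077 − 1.11 = 1.71077 m below the surface.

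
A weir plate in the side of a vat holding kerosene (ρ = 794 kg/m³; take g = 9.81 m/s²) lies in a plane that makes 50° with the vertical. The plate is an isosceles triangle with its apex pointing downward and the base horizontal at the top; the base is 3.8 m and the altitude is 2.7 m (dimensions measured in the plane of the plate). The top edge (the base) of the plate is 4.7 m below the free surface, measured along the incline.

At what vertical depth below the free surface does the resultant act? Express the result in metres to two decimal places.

h_p = 3.65 m

γ = ρg = 794 × 9.81 / 1000 = 7.78914 kN/m³.
The plate makes 50° with the vertical, i.e. θ = 90° − 50° = 40° to the horizontal. Measuring y along the incline from the free-surface line, vertical depth h = y·sinθ with sinθ = 0.642788.
With the apex down, the centroid sits h/3 = 2.7/3 = 0.9 m below the base (the top edge), so y_c = 4.7 + 0.9 = 5.6 m and h_c = 5.6 × 0.642788 = 3.59961 m.
A = ½ × 3.8 × 2.7 = 5.13 m².
Resultant F = γ·h_c·A = 7.78914 × 3.59961 × 5.13 = 143.834 kN.
I_c = b·h³/36 = 3.8 × 2.7³/36 = 2.07765 m⁴.
Centre of pressure: y_p = y_c + I_c/(y_c·A) = 5.6 + 2.07765/(5.6 × 5.13) = 5.6 + 0.0723214 = 5.67232 m along the plane.
Vertically, h_p = y_p·sinθ = 5.67232 × 0.642788 = 3.6461 m.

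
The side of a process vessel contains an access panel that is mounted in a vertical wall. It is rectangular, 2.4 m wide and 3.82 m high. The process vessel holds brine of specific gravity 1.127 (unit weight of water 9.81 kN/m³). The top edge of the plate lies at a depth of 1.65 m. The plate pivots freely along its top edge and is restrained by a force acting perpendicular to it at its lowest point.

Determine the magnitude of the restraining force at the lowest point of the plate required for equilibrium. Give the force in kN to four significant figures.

P ≈ 212.7 kN

γ = 1.127 × 9.81 = 11.05587 kN/m³.
The centroid lies 3.82/2 = 1.91 m below the top edge, so the centroid depth is h_c = 1.65 + 1.91 = 3.56 m.
A = 2.4 × 3.82 = 9.168 m².
Resultant F = γ·h_c·A = 11.05587 × 3.56 × 9.168 = 360.842 kN.
I_c = b·h³/12 = 2.4 × 3.82³/12 = 11.1486 m⁴.
Centre of pressure: y_p = y_c + I_c/(y_c·A) = 3.56 + 11.1486/(3.56 × 9.168) = 3.56 + 0.341583 = 3.90158 m along the plane.
The resultant acts 1.91 + 0.341583 = 2.25158 m (along the plate) below the hinge at the top edge, so the moment about the hinge is M = F × 2.25158 = 360.842 × 2.25158 = 812.465 kN·m.
A normal force at the bottom, 3.82 m from the hinge, must supply this moment: P = 812.465/3.82 = 212.687 kN.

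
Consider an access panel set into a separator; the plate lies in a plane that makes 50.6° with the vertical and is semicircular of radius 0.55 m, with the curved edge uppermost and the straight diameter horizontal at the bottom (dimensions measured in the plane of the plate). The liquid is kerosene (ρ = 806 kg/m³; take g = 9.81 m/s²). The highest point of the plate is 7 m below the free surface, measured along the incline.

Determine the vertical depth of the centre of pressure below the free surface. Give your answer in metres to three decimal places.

γ = ρg = 806 × 9.81 / 1000 = 7.90686 kN/m³.
The plate makes 50.6° with the vertical, i.e. θ = 90° − 50.6° = 39.4° to the horizontal. Measuring y along the incline from the free-surface line, vertical depth h = y·sinθ with sinθ = 0.634731.
The centroid lies 4r/(3π) = 0.233427 m above the diameter, so r − 4r/(3π) = 0.55 − 0.233427 = 0.316573 m below the topmost point, so y_c = 7 + 0.316573 = 7.31657 m and h_c = 7.31657 × 0.634731 = 4.64405 m.
A = πr²/2 = π × 0.55²/2 = 0.475166 m².
Resultant F = γ·h_c·A = 7.90686 × 4.64405 × 0.475166 = 17.448 kN.
I_c = (π/8 − 8/(9π))·r⁴ = 0.109757 × 0.55⁴ = 0.0100435 m⁴.
Centre of pressure: y_p = y_c + I_c/(y_c·A) = 7.31657 + 0.0100435/(7.31657 × 0.475166) = 7.31657 + 0.0028889 = 7.31946 m along the plane.
Vertically, h_p = y_p·sinθ = 7.31946 × 0.634731 = 4.64589 m.

h_p = 4.646 m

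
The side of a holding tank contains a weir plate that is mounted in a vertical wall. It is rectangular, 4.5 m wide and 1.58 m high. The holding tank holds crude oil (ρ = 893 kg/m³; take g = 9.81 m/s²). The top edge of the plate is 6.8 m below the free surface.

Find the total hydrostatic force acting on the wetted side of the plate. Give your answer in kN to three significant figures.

γ = ρg = 893 × 9.81 / 1000 = 8.76033 kN/m³.
The centroid lies 1.58/2 = 0.79 m below the top edge, so the centroid depth is h_c = 6.8 + 0.79 = 7.59 m.
A = 4.5 × 1.58 = 7.11 m².
Resultant F = γ·h_c·A = 8.76033 × 7.59 × 7.11 = 472.75 kN.

F ≈ 473 kN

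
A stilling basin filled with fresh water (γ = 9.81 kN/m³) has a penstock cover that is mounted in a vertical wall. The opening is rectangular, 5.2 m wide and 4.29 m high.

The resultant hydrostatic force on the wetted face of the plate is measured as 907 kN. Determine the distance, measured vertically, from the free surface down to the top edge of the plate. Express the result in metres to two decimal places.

γ = 9.81 kN/m³.
A = 5.2 × 4.29 = 22.308 m².
From F = γ·h_c·A, the centroid depth is h_c = 907/(9.81 × 22.308) = 4.14455 m.
The centroid lies 4.29/2 = 2.145 m below the top edge, so the top edge sits at h_top = 4.14455 − 2.145 = 1.99955 m below the surface.

d_top ≈ 2.00 m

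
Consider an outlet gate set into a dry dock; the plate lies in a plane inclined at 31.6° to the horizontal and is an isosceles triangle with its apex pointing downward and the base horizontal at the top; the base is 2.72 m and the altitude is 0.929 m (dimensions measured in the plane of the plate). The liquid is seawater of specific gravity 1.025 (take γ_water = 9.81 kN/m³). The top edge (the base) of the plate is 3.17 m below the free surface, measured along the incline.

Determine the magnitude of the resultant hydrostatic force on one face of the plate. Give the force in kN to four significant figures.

F ≈ 23.16 kN

γ = 1.025 × 9.81 = 10.05525 kN/m³.
Let θ = 31.6° be the plate's angle to the horizontal; measure y along the incline from where the plane meets the free surface. Vertical depth h = y·sinθ with sinθ = 0.523986.
With the apex down, the centroid sits h/3 = 0.929/3 = 0.309667 m below the base (the top edge), so y_c = 3.17 + 0.309667 = 3.47967 m and h_c = 3.47967 × 0.523986 = 1.8233 m.
A = ½ × 2.72 × 0.929 = 1.26344 m².
Resultant F = γ·h_c·A = 10.05525 × 1.8233 × 1.26344 = 23.1636 kN.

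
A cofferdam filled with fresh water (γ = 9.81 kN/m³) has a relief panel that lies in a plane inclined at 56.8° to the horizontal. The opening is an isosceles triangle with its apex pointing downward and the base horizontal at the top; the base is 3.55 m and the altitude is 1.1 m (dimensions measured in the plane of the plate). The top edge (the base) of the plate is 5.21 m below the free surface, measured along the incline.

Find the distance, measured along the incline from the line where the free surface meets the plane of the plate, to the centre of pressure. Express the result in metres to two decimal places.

γ = 9.81 kN/m³.
Let θ = 56.8° be the plate's angle to the horizontal; measure y along the incline from where the plane meets the free surface. Vertical depth h = y·sinθ with sinθ = 0.836764.
With the apex down, the centroid sits h/3 = 1.1/3 = 0.366667 m below the base (the top edge), so y_c = 5.21 + 0.366667 = 5.57667 m and h_c = 5.57667 × 0.836764 = 4.66636 m.
A = ½ × 3.55 × 1.1 = 1.9525 m².
Resultant F = γ·h_c·A = 9.81 × 4.66636 × 1.9525 = 89.3796 kN.
I_c = b·h³/36 = 3.55 × 1.1³/36 = 0.131251 m⁴.
Centre of pressure: y_p = y_c + I_c/(y_c·A) = 5.57667 + 0.131251/(5.57667 × 1.9525) = 5.57667 + 0.0120542 = 5.58872 m along the plane.

y_p = 5.59 m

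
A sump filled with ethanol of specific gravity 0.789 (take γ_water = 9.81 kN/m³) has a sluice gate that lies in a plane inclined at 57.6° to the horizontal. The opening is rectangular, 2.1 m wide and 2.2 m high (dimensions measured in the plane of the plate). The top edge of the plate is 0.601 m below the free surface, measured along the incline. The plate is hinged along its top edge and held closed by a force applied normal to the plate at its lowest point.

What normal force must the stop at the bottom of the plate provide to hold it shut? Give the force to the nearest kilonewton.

P ≈ 31 kN

γ = 0.789 × 9.81 = 7.74009 kN/m³.
Let θ = 57.6° be the plate's angle to the horizontal; measure y along the incline from where the plane meets the free surface. Vertical depth h = y·sinθ with sinθ = 0.844328.
The centroid lies 2.2/2 = 1.1 m below the top edge, so y_c = 0.601 + 1.1 = 1.701 m and h_c = 1.701 × 0.844328 = 1.4362 m.
A = 2.1 × 2.2 = 4.62 m².
Resultant F = γ·h_c·A = 7.74009 × 1.4362 × 4.62 = 51.3574 kN.
I_c = b·h³/12 = 2.1 × 2.2³/12 = 1.8634 m⁴.
Centre of pressure: y_p = y_c + I_c/(y_c·A) = 1.701 + 1.8634/(1.701 × 4.62) = 1.701 + 0.237115 = 1.93812 m along the plane.
The resultant acts 1.1 + 0.237115 = 1.33712 m (along the plate) below the hinge at the top edge, so the moment about the hinge is M = F × 1.33712 = 51.3574 × 1.33712 = 68.671 kN·m.
A normal force at the bottom, 2.2 m from the hinge, must supply this moment: P = 68.671/2.2 = 31.2141 kN.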